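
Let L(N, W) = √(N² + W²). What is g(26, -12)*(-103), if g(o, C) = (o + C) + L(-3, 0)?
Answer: -1751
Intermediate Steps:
g(o, C) = 3 + C + o (g(o, C) = (o + C) + √((-3)² + 0²) = (C + o) + √(9 + 0) = (C + o) + √9 = (C + o) + 3 = 3 + C + o)
g(26, -12)*(-103) = (3 - 12 + 26)*(-103) = 17*(-103) = -1751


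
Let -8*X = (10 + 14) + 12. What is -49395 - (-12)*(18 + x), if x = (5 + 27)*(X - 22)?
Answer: -59355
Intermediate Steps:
X = -9/2 (X = -((10 + 14) + 12)/8 = -(24 + 12)/8 = -⅛*36 = -9/2 ≈ -4.5000)
x = -848 (x = (5 + 27)*(-9/2 - 22) = 32*(-53/2) = -848)
-49395 - (-12)*(18 + x) = -49395 - (-12)*(18 - 848) = -49395 - (-12)*(-830) = -49395 - 1*9960 = -49395 - 9960 = -59355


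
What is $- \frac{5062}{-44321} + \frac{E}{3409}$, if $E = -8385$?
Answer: $- \frac{354375227}{151090289} \approx -2.3455$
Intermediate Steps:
$- \frac{5062}{-44321} + \frac{E}{3409} = - \frac{5062}{-44321} - \frac{8385}{3409} = \left(-5062\right) \left(- \frac{1}{44321}\right) - \frac{8385}{3409} = \frac{5062}{44321} - \frac{8385}{3409} = - \frac{354375227}{151090289}$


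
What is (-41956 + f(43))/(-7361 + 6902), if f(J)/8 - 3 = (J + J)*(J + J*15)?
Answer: -143804/153 ≈ -939.90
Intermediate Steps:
f(J) = 24 + 256*J**2 (f(J) = 24 + 8*((J + J)*(J + J*15)) = 24 + 8*((2*J)*(J + 15*J)) = 24 + 8*((2*J)*(16*J)) = 24 + 8*(32*J**2) = 24 + 256*J**2)
(-41956 + f(43))/(-7361 + 6902) = (-41956 + (24 + 256*43**2))/(-7361 + 6902) = (-41956 + (24 + 256*1849))/(-459) = (-41956 + (24 + 473344))*(-1/459) = (-41956 + 473368)*(-1/459) = 431412*(-1/459) = -143804/153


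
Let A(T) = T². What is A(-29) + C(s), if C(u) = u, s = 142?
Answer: 983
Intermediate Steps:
A(-29) + C(s) = (-29)² + 142 = 841 + 142 = 983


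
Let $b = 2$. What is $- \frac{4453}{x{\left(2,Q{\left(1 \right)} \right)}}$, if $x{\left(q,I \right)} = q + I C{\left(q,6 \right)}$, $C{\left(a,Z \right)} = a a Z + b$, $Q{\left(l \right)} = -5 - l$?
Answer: $\frac{4453}{154} \approx 28.916$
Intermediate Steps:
$C{\left(a,Z \right)} = 2 + Z a^{2}$ ($C{\left(a,Z \right)} = a a Z + 2 = a^{2} Z + 2 = Z a^{2} + 2 = 2 + Z a^{2}$)
$x{\left(q,I \right)} = q + I \left(2 + 6 q^{2}\right)$
$- \frac{4453}{x{\left(2,Q{\left(1 \right)} \right)}} = - \frac{4453}{2 + 2 \left(-5 - 1\right) \left(1 + 3 \cdot 2^{2}\right)} = - \frac{4453}{2 + 2 \left(-5 - 1\right) \left(1 + 3 \cdot 4\right)} = - \frac{4453}{2 + 2 \left(-6\right) \left(1 + 12\right)} = - \frac{4453}{2 + 2 \left(-6\right) 13} = - \frac{4453}{2 - 156} = - \frac{4453}{-154} = \left(-4453\right) \left(- \frac{1}{154}\right) = \frac{4453}{154}$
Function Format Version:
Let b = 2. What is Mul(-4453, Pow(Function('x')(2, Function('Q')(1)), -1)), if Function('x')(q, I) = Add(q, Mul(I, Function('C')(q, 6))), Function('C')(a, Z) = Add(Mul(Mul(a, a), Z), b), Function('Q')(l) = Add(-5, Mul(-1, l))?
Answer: Rational(4453, 154) ≈ 28.916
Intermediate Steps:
Function('C')(a, Z) = Add(2, Mul(Z, Pow(a, 2))) (Function('C')(a, Z) = Add(Mul(Mul(a, a), Z), 2) = Add(Mul(Pow(a, 2), Z), 2) = Add(Mul(Z, Pow(a, 2)), 2) = Add(2, Mul(Z, Pow(a, 2))))
Function('x')(q, I) = Add(q, Mul(I, Add(2, Mul(6, Pow(q, 2)))))
Mul(-4453, Pow(Function('x')(2, Function('Q')(1)), -1)) = Mul(-4453, Pow(Add(2, Mul(2, Add(-5, Mul(-1, 1)), Add(1, Mul(3, Pow(2, 2))))), -1)) = Mul(-4453, Pow(Add(2, Mul(2, Add(-5, -1), Add(1, Mul(3, 4)))), -1)) = Mul(-4453, Pow(Add(2, Mul(2, -6, Add(1, 12))), -1)) = Mul(-4453, Pow(Add(2, Mul(2, -6, 13)), -1)) = Mul(-4453, Pow(Add(2, -156), -1)) = Mul(-4453, Pow(-154, -1)) = Mul(-4453, Rational(-1, 154)) = Rational(4453, 154)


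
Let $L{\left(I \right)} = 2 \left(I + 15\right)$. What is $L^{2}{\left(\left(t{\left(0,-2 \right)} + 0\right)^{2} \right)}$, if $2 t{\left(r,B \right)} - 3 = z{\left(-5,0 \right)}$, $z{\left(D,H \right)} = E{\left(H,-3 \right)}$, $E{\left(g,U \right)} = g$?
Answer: $\frac{4761}{4} \approx 1190.3$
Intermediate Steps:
$z{\left(D,H \right)} = H$
$t{\left(r,B \right)} = \frac{3}{2}$ ($t{\left(r,B \right)} = \frac{3}{2} + \frac{1}{2} \cdot 0 = \frac{3}{2} + 0 = \frac{3}{2}$)
$L{\left(I \right)} = 30 + 2 I$ ($L{\left(I \right)} = 2 \left(15 + I\right) = 30 + 2 I$)
$L^{2}{\left(\left(t{\left(0,-2 \right)} + 0\right)^{2} \right)} = \left(30 + 2 \left(\frac{3}{2} + 0\right)^{2}\right)^{2} = \left(30 + 2 \left(\frac{3}{2}\right)^{2}\right)^{2} = \left(30 + 2 \cdot \frac{9}{4}\right)^{2} = \left(30 + \frac{9}{2}\right)^{2} = \left(\frac{69}{2}\right)^{2} = \frac{4761}{4}$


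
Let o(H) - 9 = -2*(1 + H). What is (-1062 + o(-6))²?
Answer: 1087849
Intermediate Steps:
o(H) = 7 - 2*H (o(H) = 9 - 2*(1 + H) = 9 + (-2 - 2*H) = 7 - 2*H)
(-1062 + o(-6))² = (-1062 + (7 - 2*(-6)))² = (-1062 + (7 + 12))² = (-1062 + 19)² = (-1043)² = 1087849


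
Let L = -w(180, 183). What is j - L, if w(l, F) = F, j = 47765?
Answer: 47948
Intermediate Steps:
L = -183 (L = -1*183 = -183)
j - L = 47765 - 1*(-183) = 47765 + 183 = 47948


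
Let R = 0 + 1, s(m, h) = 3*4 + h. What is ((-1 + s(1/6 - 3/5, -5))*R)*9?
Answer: 54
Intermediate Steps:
s(m, h) = 12 + h
R = 1
((-1 + s(1/6 - 3/5, -5))*R)*9 = ((-1 + (12 - 5))*1)*9 = ((-1 + 7)*1)*9 = (6*1)*9 = 6*9 = 54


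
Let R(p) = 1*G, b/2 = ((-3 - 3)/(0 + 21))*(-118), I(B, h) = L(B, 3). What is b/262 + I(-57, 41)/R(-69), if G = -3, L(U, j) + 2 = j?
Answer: -209/2751 ≈ -0.075972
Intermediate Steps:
L(U, j) = -2 + j
I(B, h) = 1 (I(B, h) = -2 + 3 = 1)
b = 472/7 (b = 2*(((-3 - 3)/(0 + 21))*(-118)) = 2*(-6/21*(-118)) = 2*(-6*1/21*(-118)) = 2*(-2/7*(-118)) = 2*(236/7) = 472/7 ≈ 67.429)
R(p) = -3 (R(p) = 1*(-3) = -3)
b/262 + I(-57, 41)/R(-69) = (472/7)/262 + 1/(-3) = (472/7)*(1/262) + 1*(-1/3) = 236/917 - 1/3 = -209/2751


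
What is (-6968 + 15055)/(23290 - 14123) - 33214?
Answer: -304464651/9167 ≈ -33213.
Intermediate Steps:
(-6968 + 15055)/(23290 - 14123) - 33214 = 8087/9167 - 33214 = -304464651/9167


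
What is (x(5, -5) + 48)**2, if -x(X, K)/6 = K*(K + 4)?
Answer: 324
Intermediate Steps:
x(X, K) = -6*K*(4 + K) (x(X, K) = -6*K*(K + 4) = -6*K*(4 + K))
(x(5, -5) + 48)**2 = (-6*(-5)*(4 - 5) + 48)**2 = (-6*(-5)*(-1) + 48)**2 = (-30 + 48)**2 = 18**2 = 324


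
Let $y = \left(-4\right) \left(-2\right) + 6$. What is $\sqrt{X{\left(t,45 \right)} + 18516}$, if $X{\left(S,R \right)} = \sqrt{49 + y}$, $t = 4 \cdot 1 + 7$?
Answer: $\sqrt{18516 + 3 \sqrt{7}} \approx 136.1$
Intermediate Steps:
$t = 11$ ($t = 4 + 7 = 11$)
$y = 14$ ($y = 8 + 6 = 14$)
$X{\left(S,R \right)} = 3 \sqrt{7}$ ($X{\left(S,R \right)} = \sqrt{49 + 14} = \sqrt{63} = 3 \sqrt{7}$)
$\sqrt{X{\left(t,45 \right)} + 18516} = \sqrt{3 \sqrt{7} + 18516} = \sqrt{18516 + 3 \sqrt{7}}$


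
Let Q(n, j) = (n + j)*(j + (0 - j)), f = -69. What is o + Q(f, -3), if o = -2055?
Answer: -2055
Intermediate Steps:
Q(n, j) = 0 (Q(n, j) = (j + n)*(j - j) = (j + n)*0 = 0)
o + Q(f, -3) = -2055 + 0 = -2055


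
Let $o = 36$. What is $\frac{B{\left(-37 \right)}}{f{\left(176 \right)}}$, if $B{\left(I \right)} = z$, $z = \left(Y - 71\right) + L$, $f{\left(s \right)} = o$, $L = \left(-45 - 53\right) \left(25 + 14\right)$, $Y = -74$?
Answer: $- \frac{3967}{36} \approx -110.19$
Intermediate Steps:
$L = -3822$ ($L = \left(-98\right) 39 = -3822$)
$f{\left(s \right)} = 36$
$z = -3967$ ($z = \left(-74 - 71\right) - 3822 = -145 - 3822 = -3967$)
$B{\left(I \right)} = -3967$
$\frac{B{\left(-37 \right)}}{f{\left(176 \right)}} = - \frac{3967}{36}$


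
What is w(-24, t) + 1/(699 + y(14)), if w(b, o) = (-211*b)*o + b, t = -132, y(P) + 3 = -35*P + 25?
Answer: -154417031/231 ≈ -6.6847e+5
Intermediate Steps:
y(P) = 22 - 35*P (y(P) = -3 + (-35*P + 25) = -3 + (25 - 35*P) = 22 - 35*P)
w(b, o) = b - 211*b*o (w(b, o) = -211*b*o + b = b - 211*b*o)
w(-24, t) + 1/(699 + y(14)) = -24*(1 - 211*(-132)) + 1/(699 + (22 - 35*14)) = -24*(1 + 27852) + 1/(699 + (22 - 490)) = -24*27853 + 1/(699 - 468) = -668472 + 1/231 = -154417031/231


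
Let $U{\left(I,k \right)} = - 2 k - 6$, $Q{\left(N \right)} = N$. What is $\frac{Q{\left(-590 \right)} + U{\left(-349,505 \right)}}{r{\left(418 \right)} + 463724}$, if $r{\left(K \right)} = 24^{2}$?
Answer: $- \frac{803}{232150} \approx -0.003459$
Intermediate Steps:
$U{\left(I,k \right)} = -6 - 2 k$
$r{\left(K \right)} = 576$
$\frac{Q{\left(-590 \right)} + U{\left(-349,505 \right)}}{r{\left(418 \right)} + 463724} = \frac{-590 - 1016}{576 + 463724} = \frac{-590 - 1016}{464300} = \left(-590 - 1016\right) \frac{1}{464300} = \left(-1606\right) \frac{1}{464300} = - \frac{803}{232150}$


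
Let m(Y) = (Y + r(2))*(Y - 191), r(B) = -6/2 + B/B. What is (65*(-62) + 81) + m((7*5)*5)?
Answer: -6717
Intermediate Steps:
r(B) = -2 (r(B) = -6*½ + 1 = -3 + 1 = -2)
m(Y) = (-191 + Y)*(-2 + Y) (m(Y) = (Y - 2)*(Y - 191) = (-2 + Y)*(-191 + Y) = (-191 + Y)*(-2 + Y))
(65*(-62) + 81) + m((7*5)*5) = (65*(-62) + 81) + (382 + ((7*5)*5)² - 193*7*5*5) = (-4030 + 81) + (382 + (35*5)² - 6755*5) = -3949 + (382 + 175² - 193*175) = -3949 + (382 + 30625 - 33775) = -3949 - 2768 = -6717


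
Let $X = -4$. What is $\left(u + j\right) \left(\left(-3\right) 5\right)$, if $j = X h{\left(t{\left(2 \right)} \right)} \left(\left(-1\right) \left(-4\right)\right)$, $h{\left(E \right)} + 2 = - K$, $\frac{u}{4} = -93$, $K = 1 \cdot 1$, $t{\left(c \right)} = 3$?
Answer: $4860$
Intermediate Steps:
$K = 1$
$u = -372$ ($u = 4 \left(-93\right) = -372$)
$h{\left(E \right)} = -3$ ($h{\left(E \right)} = -2 - 1 = -3$)
$j = 48$ ($j = \left(-4\right) \left(-3\right) \left(\left(-1\right) \left(-4\right)\right) = 12 \cdot 4 = 48$)
$\left(u + j\right) \left(\left(-3\right) 5\right) = \left(-372 + 48\right) \left(\left(-3\right) 5\right) = \left(-324\right) \left(-15\right) = 4860$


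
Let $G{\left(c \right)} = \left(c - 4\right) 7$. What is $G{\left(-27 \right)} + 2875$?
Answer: $2658$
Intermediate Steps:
$G{\left(c \right)} = -28 + 7 c$ ($G{\left(c \right)} = \left(c - 4\right) 7 = \left(-4 + c\right) 7 = -28 + 7 c$)
$G{\left(-27 \right)} + 2875 = \left(-28 + 7 \left(-27\right)\right) + 2875 = \left(-28 - 189\right) + 2875 = -217 + 2875 = 2658$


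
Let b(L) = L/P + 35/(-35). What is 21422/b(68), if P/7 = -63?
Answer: -9447102/509 ≈ -18560.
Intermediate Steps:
P = -441 (P = 7*(-63) = -441)
b(L) = -1 - L/441 (b(L) = L/(-441) + 35/(-35) = L*(-1/441) + 35*(-1/35) = -L/441 - 1 = -1 - L/441)
21422/b(68) = 21422/(-1 - 1/441*68) = 21422/(-1 - 68/441) = 21422/(-509/441) = 21422*(-441/509) = -9447102/509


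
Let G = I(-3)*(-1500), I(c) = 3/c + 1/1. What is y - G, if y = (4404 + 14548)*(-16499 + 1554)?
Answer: -283237640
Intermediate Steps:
I(c) = 1 + 3/c (I(c) = 3/c + 1*1 = 3/c + 1 = 1 + 3/c)
y = -283237640 (y = 18952*(-14945) = -283237640)
G = 0 (G = ((3 - 3)/(-3))*(-1500) = -⅓*0*(-1500) = 0*(-1500) = 0)
y - G = -283237640 - 1*0 = -283237640 + 0 = -283237640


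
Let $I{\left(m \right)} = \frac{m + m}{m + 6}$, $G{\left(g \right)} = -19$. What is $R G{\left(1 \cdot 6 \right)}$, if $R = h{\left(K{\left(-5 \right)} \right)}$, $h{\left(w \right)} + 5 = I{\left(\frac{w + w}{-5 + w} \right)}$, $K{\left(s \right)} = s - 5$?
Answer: $\frac{969}{11} \approx 88.091$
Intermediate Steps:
$K{\left(s \right)} = -5 + s$
$I{\left(m \right)} = \frac{2 m}{6 + m}$
$h{\left(w \right)} = -5 + \frac{4 w}{\left(-5 + w\right) \left(6 + \frac{2 w}{-5 + w}\right)}$ ($h{\left(w \right)} = -5 + \frac{2 \frac{w + w}{-5 + w}}{6 + \frac{w + w}{-5 + w}} = -5 + \frac{2 \frac{2 w}{-5 + w}}{6 + \frac{2 w}{-5 + w}} = -5 + \frac{4 w}{\left(-5 + w\right) \left(6 + \frac{2 w}{-5 + w}\right)}$)
$R = - \frac{51}{11}$ ($R = \frac{3 \left(25 - 6 \left(-5 - 5\right)\right)}{-15 + 4 \left(-5 - 5\right)} = \frac{3 \left(25 - -60\right)}{-15 + 4 \left(-10\right)} = \frac{3 \left(25 + 60\right)}{-15 - 40} = 3 \frac{1}{-55} \cdot 85 = 3 \left(- \frac{1}{55}\right) 85 = - \frac{51}{11} \approx -4.6364$)
$R G{\left(1 \cdot 6 \right)} = \left(- \frac{51}{11}\right) \left(-19\right) = \frac{969}{11}$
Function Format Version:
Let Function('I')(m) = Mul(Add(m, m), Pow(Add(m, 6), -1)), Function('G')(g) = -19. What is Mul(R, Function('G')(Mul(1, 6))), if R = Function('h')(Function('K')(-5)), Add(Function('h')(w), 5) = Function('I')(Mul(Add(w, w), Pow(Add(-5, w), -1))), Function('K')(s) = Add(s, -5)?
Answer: Rational(969, 11) ≈ 88.091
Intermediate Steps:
Function('K')(s) = Add(-5, s)
Function('I')(m) = Mul(2, m, Pow(Add(6, m), -1)) (Function('I')(m) = Mul(Mul(2, m), Pow(Add(6, m), -1)) = Mul(2, m, Pow(Add(6, m), -1)))
Function('h')(w) = Add(-5, Mul(4, w, Pow(Add(-5, w), -1), Pow(Add(6, Mul(2, w, Pow(Add(-5, w), -1))), -1))) (Function('h')(w) = Add(-5, Mul(2, Mul(Add(w, w), Pow(Add(-5, w), -1)), Pow(Add(6, Mul(Add(w, w), Pow(Add(-5, w), -1))), -1))) = Add(-5, Mul(2, Mul(Mul(2, w), Pow(Add(-5, w), -1)), Pow(Add(6, Mul(Mul(2, w), Pow(Add(-5, w), -1))), -1))) = Add(-5, Mul(2, Mul(2, w, Pow(Add(-5, w), -1)), Pow(Add(6, Mul(2, w, Pow(Add(-5, w), -1))), -1))) = Add(-5, Mul(4, w, Pow(Add(-5, w), -1), Pow(Add(6, Mul(2, w, Pow(Add(-5, w), -1))), -1))))
R = Rational(-51, 11) (R = Mul(3, Pow(Add(-15, Mul(4, Add(-5, -5))), -1), Add(25, Mul(-6, Add(-5, -5)))) = Mul(3, Pow(Add(-15, Mul(4, -10)), -1), Add(25, Mul(-6, -10))) = Mul(3, Pow(Add(-15, -40), -1), Add(25, 60)) = Mul(3, Pow(-55, -1), 85) = Mul(3, Rational(-1, 55), 85) = Rational(-51, 11) ≈ -4.6364)
Mul(R, Function('G')(Mul(1, 6))) = Mul(Rational(-51, 11), -19) = Rational(969, 11)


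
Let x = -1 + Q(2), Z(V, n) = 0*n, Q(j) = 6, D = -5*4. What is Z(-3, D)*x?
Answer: 0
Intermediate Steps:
D = -20
Z(V, n) = 0
x = 5 (x = -1 + 6 = 5)
Z(-3, D)*x = 0*5 = 0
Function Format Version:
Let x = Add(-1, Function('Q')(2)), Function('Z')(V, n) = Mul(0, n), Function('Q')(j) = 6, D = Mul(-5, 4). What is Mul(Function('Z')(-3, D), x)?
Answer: 0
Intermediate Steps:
D = -20
Function('Z')(V, n) = 0
x = 5 (x = Add(-1, 6) = 5)
Mul(Function('Z')(-3, D), x) = Mul(0, 5) = 0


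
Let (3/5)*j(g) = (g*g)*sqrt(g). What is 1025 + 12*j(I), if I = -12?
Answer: 1025 + 5760*I*sqrt(3) ≈ 1025.0 + 9976.6*I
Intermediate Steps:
j(g) = 5*g**(5/2)/3 (j(g) = 5*((g*g)*sqrt(g))/3 = 5*(g**2*sqrt(g))/3 = 5*g**(5/2)/3)
1025 + 12*j(I) = 1025 + 12*(5*(-12)**(5/2)/3) = 1025 + 12*(5*(288*I*sqrt(3))/3) = 1025 + 12*(480*I*sqrt(3)) = 1025 + 5760*I*sqrt(3)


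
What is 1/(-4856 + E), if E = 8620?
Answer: 1/3764 ≈ 0.00026567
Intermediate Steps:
1/(-4856 + E) = 1/(-4856 + 8620) = 1/3764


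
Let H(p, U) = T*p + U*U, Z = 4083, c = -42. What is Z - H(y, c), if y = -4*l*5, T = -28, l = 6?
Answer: -1041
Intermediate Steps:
y = -120 (y = -4*6*5 = -24*5 = -120)
H(p, U) = U**2 - 28*p (H(p, U) = -28*p + U*U = -28*p + U**2 = U**2 - 28*p)
Z - H(y, c) = 4083 - ((-42)**2 - 28*(-120)) = 4083 - (1764 + 3360) = 4083 - 1*5124 = 4083 - 5124 = -1041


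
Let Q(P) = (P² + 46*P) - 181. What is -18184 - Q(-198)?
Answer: -48099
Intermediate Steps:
Q(P) = -181 + P² + 46*P
-18184 - Q(-198) = -18184 - (-181 + (-198)² + 46*(-198)) = -18184 - (-181 + 39204 - 9108) = -18184 - 1*29915 = -18184 - 29915 = -48099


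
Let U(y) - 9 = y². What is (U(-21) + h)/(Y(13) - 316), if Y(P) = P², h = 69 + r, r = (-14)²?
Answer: -715/147 ≈ -4.8639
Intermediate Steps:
r = 196
h = 265 (h = 69 + 196 = 265)
U(y) = 9 + y²
(U(-21) + h)/(Y(13) - 316) = ((9 + (-21)²) + 265)/(13² - 316) = ((9 + 441) + 265)/(169 - 316) = (450 + 265)/(-147) = 715*(-1/147) = -715/147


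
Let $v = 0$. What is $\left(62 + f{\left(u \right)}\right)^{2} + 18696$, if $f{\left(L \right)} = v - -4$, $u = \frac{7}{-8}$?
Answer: $23052$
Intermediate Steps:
$u = - \frac{7}{8}$ ($u = 7 \left(- \frac{1}{8}\right) = - \frac{7}{8} \approx -0.875$)
$f{\left(L \right)} = 4$ ($f{\left(L \right)} = 0 - -4 = 0 + 4 = 4$)
$\left(62 + f{\left(u \right)}\right)^{2} + 18696 = \left(62 + 4\right)^{2} + 18696 = 66^{2} + 18696 = 4356 + 18696 = 23052$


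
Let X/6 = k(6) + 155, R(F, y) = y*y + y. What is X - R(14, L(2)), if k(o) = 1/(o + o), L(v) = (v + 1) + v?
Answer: 1801/2 ≈ 900.50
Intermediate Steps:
L(v) = 1 + 2*v (L(v) = (1 + v) + v = 1 + 2*v)
k(o) = 1/(2*o)
R(F, y) = y + y**2 (R(F, y) = y**2 + y = y + y**2)
X = 1861/2 (X = 6*((1/2)/6 + 155) = 6*((1/2)*(1/6) + 155) = 6*(1/12 + 155) = 6*(1861/12) = 1861/2 ≈ 930.50)
X - R(14, L(2)) = 1861/2 - (1 + 2*2)*(1 + (1 + 2*2)) = 1861/2 - (1 + 4)*(1 + (1 + 4)) = 1861/2 - 5*(1 + 5) = 1861/2 - 5*6 = 1861/2 - 1*30 = 1861/2 - 30 = 1801/2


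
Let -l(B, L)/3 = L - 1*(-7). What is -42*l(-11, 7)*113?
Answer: 199332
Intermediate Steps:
l(B, L) = -21 - 3*L (l(B, L) = -3*(L - 1*(-7)) = -3*(L + 7) = -3*(7 + L) = -21 - 3*L)
-42*l(-11, 7)*113 = -42*(-21 - 3*7)*113 = -42*(-21 - 21)*113 = -42*(-42)*113 = 1764*113 = 199332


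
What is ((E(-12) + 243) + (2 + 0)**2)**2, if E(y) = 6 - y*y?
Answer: 11881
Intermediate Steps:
E(y) = 6 - y**2
((E(-12) + 243) + (2 + 0)**2)**2 = (((6 - 1*(-12)**2) + 243) + (2 + 0)**2)**2 = (((6 - 1*144) + 243) + 2**2)**2 = (((6 - 144) + 243) + 4)**2 = ((-138 + 243) + 4)**2 = (105 + 4)**2 = 109**2 = 11881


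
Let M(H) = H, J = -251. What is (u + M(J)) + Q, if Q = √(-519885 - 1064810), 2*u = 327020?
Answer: 163259 + I*√1584695 ≈ 1.6326e+5 + 1258.8*I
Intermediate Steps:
u = 163510 (u = (½)*327020 = 163510)
Q = I*√1584695 (Q = √(-1584695) = I*√1584695 ≈ 1258.8*I)
(u + M(J)) + Q = (163510 - 251) + I*√1584695 = 163259 + I*√1584695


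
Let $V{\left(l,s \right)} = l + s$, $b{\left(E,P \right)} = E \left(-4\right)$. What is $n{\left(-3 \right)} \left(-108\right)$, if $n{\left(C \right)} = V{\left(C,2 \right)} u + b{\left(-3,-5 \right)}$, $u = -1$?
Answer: $-1404$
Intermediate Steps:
$b{\left(E,P \right)} = - 4 E$
$n{\left(C \right)} = 10 - C$ ($n{\left(C \right)} = \left(C + 2\right) \left(-1\right) - -12 = \left(2 + C\right) \left(-1\right) + 12 = \left(-2 - C\right) + 12 = 10 - C$)
$n{\left(-3 \right)} \left(-108\right) = \left(10 - -3\right) \left(-108\right) = \left(10 + 3\right) \left(-108\right) = 13 \left(-108\right) = -1404$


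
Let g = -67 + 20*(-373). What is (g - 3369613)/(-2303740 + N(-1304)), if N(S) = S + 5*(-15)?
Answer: 3377140/2305119 ≈ 1.4651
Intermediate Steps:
g = -7527 (g = -67 - 7460 = -7527)
N(S) = -75 + S (N(S) = S - 75 = -75 + S)
(g - 3369613)/(-2303740 + N(-1304)) = (-7527 - 3369613)/(-2303740 + (-75 - 1304)) = -3377140/(-2303740 - 1379) = -3377140/(-2305119) = -3377140*(-1/2305119) = 3377140/2305119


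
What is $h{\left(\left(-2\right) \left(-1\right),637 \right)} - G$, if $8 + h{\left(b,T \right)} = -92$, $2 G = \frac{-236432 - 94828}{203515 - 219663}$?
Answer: $- \frac{890215}{8074} \approx -110.26$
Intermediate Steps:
$G = \frac{82815}{8074}$ ($G = \frac{\left(-236432 - 94828\right) \frac{1}{203515 - 219663}}{2} = \frac{\left(-331260\right) \frac{1}{-16148}}{2} = \frac{\left(-331260\right) \left(- \frac{1}{16148}\right)}{2} = \frac{1}{2} \cdot \frac{82815}{4037} = \frac{82815}{8074} \approx 10.257$)
$h{\left(b,T \right)} = -100$ ($h{\left(b,T \right)} = -8 - 92 = -100$)
$h{\left(\left(-2\right) \left(-1\right),637 \right)} - G = -100 - \frac{82815}{8074} = - \frac{890215}{8074}$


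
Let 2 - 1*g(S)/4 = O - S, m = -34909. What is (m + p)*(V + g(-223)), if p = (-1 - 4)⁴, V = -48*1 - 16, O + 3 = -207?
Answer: 3702672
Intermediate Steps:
O = -210 (O = -3 - 207 = -210)
g(S) = 848 + 4*S (g(S) = 8 - 4*(-210 - S) = 8 + (840 + 4*S) = 848 + 4*S)
V = -64 (V = -48 - 16 = -64)
p = 625 (p = (-5)⁴ = 625)
(m + p)*(V + g(-223)) = (-34909 + 625)*(-64 + (848 + 4*(-223))) = -34284*(-64 + (848 - 892)) = -34284*(-64 - 44) = -34284*(-108) = 3702672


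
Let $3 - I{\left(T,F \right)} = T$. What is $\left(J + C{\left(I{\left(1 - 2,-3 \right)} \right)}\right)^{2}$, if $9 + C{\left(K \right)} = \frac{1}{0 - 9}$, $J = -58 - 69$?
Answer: $\frac{1500625}{81} \approx 18526.0$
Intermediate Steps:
$I{\left(T,F \right)} = 3 - T$
$J = -127$
$C{\left(K \right)} = - \frac{82}{9}$ ($C{\left(K \right)} = -9 + \frac{1}{0 - 9} = -9 + \frac{1}{-9} = -9 - \frac{1}{9} = - \frac{82}{9}$)
$\left(J + C{\left(I{\left(1 - 2,-3 \right)} \right)}\right)^{2} = \left(-127 - \frac{82}{9}\right)^{2} = \left(- \frac{1225}{9}\right)^{2} = \frac{1500625}{81}$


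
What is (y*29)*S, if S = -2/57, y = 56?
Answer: -3248/57 ≈ -56.982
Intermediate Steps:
S = -2/57 (S = -2*1/57 = -2/57 ≈ -0.035088)
(y*29)*S = (56*29)*(-2/57) = 1624*(-2/57) = -3248/57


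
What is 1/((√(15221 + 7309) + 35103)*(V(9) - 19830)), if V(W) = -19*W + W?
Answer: -11701/8211367998456 + √22530/24634103995368 ≈ -1.4189e-9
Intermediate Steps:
V(W) = -18*W
1/((√(15221 + 7309) + 35103)*(V(9) - 19830)) = 1/((√(15221 + 7309) + 35103)*(-18*9 - 19830)) = 1/((√22530 + 35103)*(-162 - 19830)) = 1/((35103 + √22530)*(-19992)) = 1/(-701779176 - 19992*√22530)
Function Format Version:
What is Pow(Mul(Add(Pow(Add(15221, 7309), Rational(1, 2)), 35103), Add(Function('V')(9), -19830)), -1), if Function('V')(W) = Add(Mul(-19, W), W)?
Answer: Add(Rational(-11701, 8211367998456), Mul(Rational(1, 24634103995368), Pow(22530, Rational(1, 2)))) ≈ -1.4189e-9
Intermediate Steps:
Function('V')(W) = Mul(-18, W)
Pow(Mul(Add(Pow(Add(15221, 7309), Rational(1, 2)), 35103), Add(Function('V')(9), -19830)), -1) = Pow(Mul(Add(Pow(Add(15221, 7309), Rational(1, 2)), 35103), Add(Mul(-18, 9), -19830)), -1) = Pow(Mul(Add(Pow(22530, Rational(1, 2)), 35103), Add(-162, -19830)), -1) = Pow(Mul(Add(35103, Pow(22530, Rational(1, 2))), -19992), -1) = Pow(Add(-701779176, Mul(-19992, Pow(22530, Rational(1, 2)))), -1)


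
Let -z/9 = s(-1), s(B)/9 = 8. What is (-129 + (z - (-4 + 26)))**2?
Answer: 638401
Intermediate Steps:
s(B) = 72 (s(B) = 9*8 = 72)
z = -648 (z = -9*72 = -648)
(-129 + (z - (-4 + 26)))**2 = (-129 + (-648 - (-4 + 26)))**2 = (-129 + (-648 - 1*22))**2 = (-129 + (-648 - 22))**2 = (-129 - 670)**2 = (-799)**2 = 638401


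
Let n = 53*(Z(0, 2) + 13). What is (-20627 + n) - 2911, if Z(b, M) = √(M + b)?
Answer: -22849 + 53*√2 ≈ -22774.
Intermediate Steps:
n = 689 + 53*√2 (n = 53*(√(2 + 0) + 13) = 53*(√2 + 13) = 53*(13 + √2) = 689 + 53*√2 ≈ 763.95)
(-20627 + n) - 2911 = (-20627 + (689 + 53*√2)) - 2911 = (-19938 + 53*√2) - 2911 = -22849 + 53*√2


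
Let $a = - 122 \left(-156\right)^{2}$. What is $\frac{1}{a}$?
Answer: $- \frac{1}{2968992} \approx -3.3681 \cdot 10^{-7}$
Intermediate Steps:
$a = -2968992$ ($a = \left(-122\right) 24336 = -2968992$)
$\frac{1}{a} = \frac{1}{-2968992} = - \frac{1}{2968992}$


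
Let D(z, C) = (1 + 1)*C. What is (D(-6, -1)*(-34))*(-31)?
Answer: -2108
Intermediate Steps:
D(z, C) = 2*C
(D(-6, -1)*(-34))*(-31) = ((2*(-1))*(-34))*(-31) = -2*(-34)*(-31) = 68*(-31) = -2108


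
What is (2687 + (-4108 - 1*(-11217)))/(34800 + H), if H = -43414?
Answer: -4898/4307 ≈ -1.1372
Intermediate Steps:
(2687 + (-4108 - 1*(-11217)))/(34800 + H) = (2687 + (-4108 - 1*(-11217)))/(34800 - 43414) = (2687 + (-4108 + 11217))/(-8614) = (2687 + 7109)*(-1/8614) = 9796*(-1/8614) = -4898/4307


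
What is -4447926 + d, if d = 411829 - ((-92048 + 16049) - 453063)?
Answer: -3507035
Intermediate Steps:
d = 940891 (d = 411829 - (-75999 - 453063) = 411829 - 1*(-529062) = 411829 + 529062 = 940891)
-4447926 + d = -4447926 + 940891 = -3507035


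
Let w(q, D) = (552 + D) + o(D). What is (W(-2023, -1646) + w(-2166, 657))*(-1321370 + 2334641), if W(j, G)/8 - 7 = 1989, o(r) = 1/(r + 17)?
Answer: 11730941335029/674 ≈ 1.7405e+10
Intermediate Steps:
o(r) = 1/(17 + r)
W(j, G) = 15968 (W(j, G) = 56 + 8*1989 = 56 + 15912 = 15968)
w(q, D) = 552 + D + 1/(17 + D) (w(q, D) = (552 + D) + 1/(17 + D) = 552 + D + 1/(17 + D))
(W(-2023, -1646) + w(-2166, 657))*(-1321370 + 2334641) = (15968 + (1 + (17 + 657)*(552 + 657))/(17 + 657))*(-1321370 + 2334641) = (15968 + (1 + 674*1209)/674)*1013271 = (15968 + (1 + 814866)/674)*1013271 = (15968 + (1/674)*814867)*1013271 = (15968 + 814867/674)*1013271 = (11577299/674)*1013271 = 11730941335029/674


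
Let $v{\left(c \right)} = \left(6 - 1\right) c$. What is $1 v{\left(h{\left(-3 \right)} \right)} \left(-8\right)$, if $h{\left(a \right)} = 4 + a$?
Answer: $-40$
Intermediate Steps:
$v{\left(c \right)} = 5 c$
$1 v{\left(h{\left(-3 \right)} \right)} \left(-8\right) = 1 \cdot 5 \left(4 - 3\right) \left(-8\right) = 1 \cdot 5 \cdot 1 \left(-8\right) = 1 \cdot 5 \left(-8\right) = 5 \left(-8\right) = -40$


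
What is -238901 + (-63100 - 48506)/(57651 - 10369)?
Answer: -5647914344/23641 ≈ -2.3890e+5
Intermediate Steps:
-238901 + (-63100 - 48506)/(57651 - 10369) = -238901 - 111606/47282 = -238901 - 111606*1/47282 = -238901 - 55803/23641 = -5647914344/23641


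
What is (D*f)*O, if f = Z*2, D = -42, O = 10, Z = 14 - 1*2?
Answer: -10080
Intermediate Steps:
Z = 12 (Z = 14 - 2 = 12)
f = 24 (f = 12*2 = 24)
(D*f)*O = -42*24*10 = -1008*10 = -10080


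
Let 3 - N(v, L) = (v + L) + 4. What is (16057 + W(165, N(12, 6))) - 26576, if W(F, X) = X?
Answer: -10538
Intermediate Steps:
N(v, L) = -1 - L - v (N(v, L) = 3 - ((v + L) + 4) = 3 - ((L + v) + 4) = 3 - (4 + L + v) = 3 + (-4 - L - v) = -1 - L - v)
(16057 + W(165, N(12, 6))) - 26576 = (16057 + (-1 - 1*6 - 1*12)) - 26576 = (16057 + (-1 - 6 - 12)) - 26576 = (16057 - 19) - 26576 = 16038 - 26576 = -10538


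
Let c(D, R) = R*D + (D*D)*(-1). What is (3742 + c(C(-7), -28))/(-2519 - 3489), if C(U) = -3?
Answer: -3817/6008 ≈ -0.63532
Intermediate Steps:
c(D, R) = -D² + D*R (c(D, R) = D*R + D²*(-1) = D*R - D² = -D² + D*R)
(3742 + c(C(-7), -28))/(-2519 - 3489) = (3742 - 3*(-28 - 1*(-3)))/(-2519 - 3489) = (3742 - 3*(-28 + 3))/(-6008) = (3742 - 3*(-25))*(-1/6008) = (3742 + 75)*(-1/6008) = 3817*(-1/6008) = -3817/6008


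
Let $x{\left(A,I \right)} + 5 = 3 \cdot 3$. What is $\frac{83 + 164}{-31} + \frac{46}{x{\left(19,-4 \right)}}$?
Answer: $\frac{219}{62} \approx 3.5323$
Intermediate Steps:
$x{\left(A,I \right)} = 4$ ($x{\left(A,I \right)} = -5 + 3 \cdot 3 = -5 + 9 = 4$)
$\frac{83 + 164}{-31} + \frac{46}{x{\left(19,-4 \right)}} = \frac{83 + 164}{-31} + \frac{46}{4} = 247 \left(- \frac{1}{31}\right) + 46 \cdot \frac{1}{4} = - \frac{247}{31} + \frac{23}{2} = \frac{219}{62}$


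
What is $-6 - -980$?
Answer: $974$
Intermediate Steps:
$-6 - -980 = -6 + 980 = 974$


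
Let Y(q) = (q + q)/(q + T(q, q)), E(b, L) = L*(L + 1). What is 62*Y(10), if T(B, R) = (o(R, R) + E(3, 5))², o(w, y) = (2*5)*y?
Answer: 124/1691 ≈ 0.073329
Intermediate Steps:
E(b, L) = L*(1 + L)
o(w, y) = 10*y
T(B, R) = (30 + 10*R)² (T(B, R) = (10*R + 5*(1 + 5))² = (10*R + 5*6)² = (10*R + 30)² = (30 + 10*R)²)
Y(q) = 2*q/(q + 100*(3 + q)²) (Y(q) = (q + q)/(q + 100*(3 + q)²) = (2*q)/(q + 100*(3 + q)²) = 2*q/(q + 100*(3 + q)²))
62*Y(10) = 62*(2*10/(10 + 100*(3 + 10)²)) = 62*(2*10/(10 + 100*13²)) = 62*(2*10/(10 + 100*169)) = 62*(2*10/(10 + 16900)) = 62*(2*10/16910) = 62*(2*10*(1/16910)) = 62*(2/1691) = 124/1691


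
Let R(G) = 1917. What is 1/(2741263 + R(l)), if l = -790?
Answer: 1/2743180 ≈ 3.6454e-7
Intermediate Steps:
1/(2741263 + R(l)) = 1/(2741263 + 1917) = 1/2743180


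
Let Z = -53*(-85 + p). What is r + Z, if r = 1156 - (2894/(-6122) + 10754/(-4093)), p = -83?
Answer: 126077290945/12528673 ≈ 10063.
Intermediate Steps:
r = 14521986553/12528673 (r = 1156 - (2894*(-1/6122) + 10754*(-1/4093)) = 1156 - (-1447/3061 - 10754/4093) = 1156 - 1*(-38840565/12528673) = 1156 + 38840565/12528673 = 14521986553/12528673 ≈ 1159.1)
Z = 8904 (Z = -53*(-85 - 83) = -53*(-168) = 8904)
r + Z = 14521986553/12528673 + 8904 = 126077290945/12528673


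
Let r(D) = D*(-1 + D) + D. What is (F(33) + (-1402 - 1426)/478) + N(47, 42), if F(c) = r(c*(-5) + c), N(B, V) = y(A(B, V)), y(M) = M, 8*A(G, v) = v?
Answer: 16656707/956 ≈ 17423.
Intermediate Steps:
A(G, v) = v/8
N(B, V) = V/8
r(D) = D + D*(-1 + D)
F(c) = 16*c**2 (F(c) = (c*(-5) + c)**2 = (-5*c + c)**2 = (-4*c)**2 = 16*c**2)
(F(33) + (-1402 - 1426)/478) + N(47, 42) = (16*33**2 + (-1402 - 1426)/478) + (1/8)*42 = (16*1089 - 2828*1/478) + 21/4 = (17424 - 1414/239) + 21/4 = 4162922/239 + 21/4 = 16656707/956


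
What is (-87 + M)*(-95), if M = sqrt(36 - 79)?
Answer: 8265 - 95*I*sqrt(43) ≈ 8265.0 - 622.96*I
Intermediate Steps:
M = I*sqrt(43) (M = sqrt(-43) = I*sqrt(43) ≈ 6.5574*I)
(-87 + M)*(-95) = (-87 + I*sqrt(43))*(-95) = 8265 - 95*I*sqrt(43)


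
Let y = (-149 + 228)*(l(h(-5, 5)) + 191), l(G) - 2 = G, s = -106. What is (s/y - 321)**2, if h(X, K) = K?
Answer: 6303082232836/61168041 ≈ 1.0305e+5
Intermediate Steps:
l(G) = 2 + G
y = 15642 (y = (-149 + 228)*((2 + 5) + 191) = 79*(7 + 191) = 79*198 = 15642)
(s/y - 321)**2 = (-106/15642 - 321)**2 = (-106*1/15642 - 321)**2 = (-53/7821 - 321)**2 = (-2510594/7821)**2 = 6303082232836/61168041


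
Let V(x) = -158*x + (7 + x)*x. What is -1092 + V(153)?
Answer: -786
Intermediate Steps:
V(x) = -158*x + x*(7 + x)
-1092 + V(153) = -1092 + 153*(-151 + 153) = -1092 + 153*2 = -1092 + 306 = -786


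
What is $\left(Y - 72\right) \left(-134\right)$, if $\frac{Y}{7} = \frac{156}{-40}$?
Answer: $\frac{66531}{5} \approx 13306.0$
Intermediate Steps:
$Y = - \frac{273}{10}$ ($Y = 7 \frac{156}{-40} = 7 \cdot 156 \left(- \frac{1}{40}\right) = 7 \left(- \frac{39}{10}\right) = - \frac{273}{10} \approx -27.3$)
$\left(Y - 72\right) \left(-134\right) = \left(- \frac{273}{10} - 72\right) \left(-134\right) = \left(- \frac{993}{10}\right) \left(-134\right) = \frac{66531}{5}$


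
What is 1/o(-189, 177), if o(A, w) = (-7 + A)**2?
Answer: 1/38416 ≈ 2.6031e-5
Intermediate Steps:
1/o(-189, 177) = 1/((-7 - 189)**2) = 1/((-196)**2) = 1/38416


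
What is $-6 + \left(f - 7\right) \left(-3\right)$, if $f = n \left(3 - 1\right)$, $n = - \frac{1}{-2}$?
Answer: $12$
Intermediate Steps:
$n = \frac{1}{2}$ ($n = \left(-1\right) \left(- \frac{1}{2}\right) = \frac{1}{2} \approx 0.5$)
$f = 1$ ($f = \frac{3 - 1}{2} = \frac{1}{2} \cdot 2 = 1$)
$-6 + \left(f - 7\right) \left(-3\right) = -6 + \left(1 - 7\right) \left(-3\right) = -6 - -18 = -6 + 18 = 12$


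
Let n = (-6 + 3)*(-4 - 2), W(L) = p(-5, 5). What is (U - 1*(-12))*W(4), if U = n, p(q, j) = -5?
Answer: -150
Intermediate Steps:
W(L) = -5
n = 18 (n = -3*(-6) = 18)
U = 18
(U - 1*(-12))*W(4) = (18 - 1*(-12))*(-5) = (18 + 12)*(-5) = 30*(-5) = -150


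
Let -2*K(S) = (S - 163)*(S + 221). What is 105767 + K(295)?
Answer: 71711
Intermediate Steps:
K(S) = -(-163 + S)*(221 + S)/2 (K(S) = -(S - 163)*(S + 221)/2 = -(-163 + S)*(221 + S)/2)
105767 + K(295) = 105767 + (36023/2 - 29*295 - ½*295²) = 105767 + (36023/2 - 8555 - ½*87025) = 105767 + (36023/2 - 8555 - 87025/2) = 105767 - 34056 = 71711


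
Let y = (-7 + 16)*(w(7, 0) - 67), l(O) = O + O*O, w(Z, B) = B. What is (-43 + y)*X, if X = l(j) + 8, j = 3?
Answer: -12920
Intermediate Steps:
l(O) = O + O**2
y = -603 (y = (-7 + 16)*(0 - 67) = 9*(-67) = -603)
X = 20 (X = 3*(1 + 3) + 8 = 3*4 + 8 = 12 + 8 = 20)
(-43 + y)*X = (-43 - 603)*20 = -646*20 = -12920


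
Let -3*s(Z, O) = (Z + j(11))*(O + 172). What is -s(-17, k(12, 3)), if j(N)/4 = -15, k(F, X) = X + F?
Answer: -14399/3 ≈ -4799.7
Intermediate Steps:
k(F, X) = F + X
j(N) = -60 (j(N) = 4*(-15) = -60)
s(Z, O) = -(-60 + Z)*(172 + O)/3 (s(Z, O) = -(Z - 60)*(O + 172)/3 = -(-60 + Z)*(172 + O)/3)
-s(-17, k(12, 3)) = -(3440 + 20*(12 + 3) - 172/3*(-17) - ⅓*(12 + 3)*(-17)) = -(3440 + 20*15 + 2924/3 - ⅓*15*(-17)) = -(3440 + 300 + 2924/3 + 85) = -1*14399/3 = -14399/3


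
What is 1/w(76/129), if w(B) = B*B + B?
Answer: 16641/15580 ≈ 1.0681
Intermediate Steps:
w(B) = B + B**2 (w(B) = B**2 + B = B + B**2)
1/w(76/129) = 1/((76/129)*(1 + 76/129)) = 1/((76*(1/129))*(1 + 76*(1/129))) = 1/(76*(1 + 76/129)/129) = 1/((76/129)*(205/129)) = 1/(15580/16641) = 16641/15580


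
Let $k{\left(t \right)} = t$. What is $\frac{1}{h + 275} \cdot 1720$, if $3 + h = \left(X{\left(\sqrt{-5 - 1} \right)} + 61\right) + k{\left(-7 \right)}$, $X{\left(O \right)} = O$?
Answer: $\frac{280360}{53141} - \frac{860 i \sqrt{6}}{53141} \approx 5.2758 - 0.039641 i$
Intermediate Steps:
$h = 51 + i \sqrt{6}$ ($h = -3 + \left(\left(\sqrt{-5 - 1} + 61\right) - 7\right) = -3 + \left(\left(\sqrt{-6} + 61\right) - 7\right) = -3 + \left(\left(i \sqrt{6} + 61\right) - 7\right) = -3 + \left(\left(61 + i \sqrt{6}\right) - 7\right) = -3 + \left(54 + i \sqrt{6}\right) = 51 + i \sqrt{6} \approx 51.0 + 2.4495 i$)
$\frac{1}{h + 275} \cdot 1720 = \frac{1}{\left(51 + i \sqrt{6}\right) + 275} \cdot 1720 = \frac{1}{326 + i \sqrt{6}} \cdot 1720 = \frac{1720}{326 + i \sqrt{6}}$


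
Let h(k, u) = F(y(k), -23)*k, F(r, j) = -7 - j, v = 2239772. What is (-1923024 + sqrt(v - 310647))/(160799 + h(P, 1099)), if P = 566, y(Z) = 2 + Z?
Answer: -1923024/169855 + sqrt(77165)/33971 ≈ -11.313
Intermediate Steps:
h(k, u) = 16*k (h(k, u) = (-7 - 1*(-23))*k = (-7 + 23)*k = 16*k)
(-1923024 + sqrt(v - 310647))/(160799 + h(P, 1099)) = (-1923024 + sqrt(2239772 - 310647))/(160799 + 16*566) = (-1923024 + sqrt(1929125))/(160799 + 9056) = (-1923024 + 5*sqrt(77165))/169855 = (-1923024 + 5*sqrt(77165))*(1/169855) = -1923024/169855 + sqrt(77165)/33971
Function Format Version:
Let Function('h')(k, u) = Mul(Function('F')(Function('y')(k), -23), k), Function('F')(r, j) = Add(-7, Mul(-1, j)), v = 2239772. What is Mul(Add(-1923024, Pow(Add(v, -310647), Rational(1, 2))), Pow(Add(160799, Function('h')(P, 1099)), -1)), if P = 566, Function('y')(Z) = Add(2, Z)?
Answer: Add(Rational(-1923024, 169855), Mul(Rational(1, 33971), Pow(77165, Rational(1, 2)))) ≈ -11.313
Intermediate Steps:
Function('h')(k, u) = Mul(16, k) (Function('h')(k, u) = Mul(Add(-7, Mul(-1, -23)), k) = Mul(Add(-7, 23), k) = Mul(16, k))
Mul(Add(-1923024, Pow(Add(v, -310647), Rational(1, 2))), Pow(Add(160799, Function('h')(P, 1099)), -1)) = Mul(Add(-1923024, Pow(Add(2239772, -310647), Rational(1, 2))), Pow(Add(160799, Mul(16, 566)), -1)) = Mul(Add(-1923024, Pow(1929125, Rational(1, 2))), Pow(Add(160799, 9056), -1)) = Mul(Add(-1923024, Mul(5, Pow(77165, Rational(1, 2)))), Pow(169855, -1)) = Mul(Add(-1923024, Mul(5, Pow(77165, Rational(1, 2)))), Rational(1, 169855)) = Add(Rational(-1923024, 169855), Mul(Rational(1, 33971), Pow(77165, Rational(1, 2))))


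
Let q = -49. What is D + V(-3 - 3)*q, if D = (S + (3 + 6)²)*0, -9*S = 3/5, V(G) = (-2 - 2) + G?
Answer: 490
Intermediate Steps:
V(G) = -4 + G
S = -1/15 (S = -1/(3*5) = -⅑*⅗ = -1/15 ≈ -0.066667)
D = 0 (D = (-1/15 + (3 + 6)²)*0 = (-1/15 + 9²)*0 = (-1/15 + 81)*0 = (1214/15)*0 = 0)
D + V(-3 - 3)*q = 0 + (-4 + (-3 - 3))*(-49) = 0 + (-4 - 6)*(-49) = 0 - 10*(-49) = 0 + 490 = 490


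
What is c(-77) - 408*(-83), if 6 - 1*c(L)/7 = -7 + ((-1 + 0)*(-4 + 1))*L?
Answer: 35572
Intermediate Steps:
c(L) = 91 - 21*L (c(L) = 42 - 7*(-7 + ((-1 + 0)*(-4 + 1))*L) = 42 - 7*(-7 + (-1*(-3))*L) = 42 - 7*(-7 + 3*L) = 42 + (49 - 21*L) = 91 - 21*L)
c(-77) - 408*(-83) = (91 - 21*(-77)) - 408*(-83) = (91 + 1617) - 1*(-33864) = 1708 + 33864 = 35572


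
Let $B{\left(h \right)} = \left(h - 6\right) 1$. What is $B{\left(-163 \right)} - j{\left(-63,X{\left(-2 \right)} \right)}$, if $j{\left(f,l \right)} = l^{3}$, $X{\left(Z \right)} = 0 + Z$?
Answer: $-161$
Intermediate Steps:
$X{\left(Z \right)} = Z$
$B{\left(h \right)} = -6 + h$ ($B{\left(h \right)} = \left(-6 + h\right) 1 = -6 + h$)
$B{\left(-163 \right)} - j{\left(-63,X{\left(-2 \right)} \right)} = \left(-6 - 163\right) - \left(-2\right)^{3} = -169 - -8 = -169 + 8 = -161$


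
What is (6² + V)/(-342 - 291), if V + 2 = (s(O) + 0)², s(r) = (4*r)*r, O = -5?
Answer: -10034/633 ≈ -15.852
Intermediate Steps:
s(r) = 4*r²
V = 9998 (V = -2 + (4*(-5)² + 0)² = -2 + (4*25 + 0)² = -2 + (100 + 0)² = -2 + 100² = -2 + 10000 = 9998)
(6² + V)/(-342 - 291) = (6² + 9998)/(-342 - 291) = (36 + 9998)/(-633) = 10034*(-1/633) = -10034/633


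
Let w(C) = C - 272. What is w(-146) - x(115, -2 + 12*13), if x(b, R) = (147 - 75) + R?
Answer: -644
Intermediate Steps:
w(C) = -272 + C
x(b, R) = 72 + R
w(-146) - x(115, -2 + 12*13) = (-272 - 146) - (72 + (-2 + 12*13)) = -418 - (72 + (-2 + 156)) = -418 - (72 + 154) = -418 - 1*226 = -418 - 226 = -644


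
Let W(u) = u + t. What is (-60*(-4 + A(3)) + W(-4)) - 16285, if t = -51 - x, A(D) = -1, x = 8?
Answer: -16048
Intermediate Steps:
t = -59 (t = -51 - 1*8 = -51 - 8 = -59)
W(u) = -59 + u (W(u) = u - 59 = -59 + u)
(-60*(-4 + A(3)) + W(-4)) - 16285 = (-60*(-4 - 1) + (-59 - 4)) - 16285 = (-60*(-5) - 63) - 16285 = (300 - 63) - 16285 = 237 - 16285 = -16048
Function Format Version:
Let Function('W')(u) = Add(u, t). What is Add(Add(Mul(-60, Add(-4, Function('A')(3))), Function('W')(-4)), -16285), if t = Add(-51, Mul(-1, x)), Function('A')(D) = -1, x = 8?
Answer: -16048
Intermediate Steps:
t = -59 (t = Add(-51, Mul(-1, 8)) = Add(-51, -8) = -59)
Function('W')(u) = Add(-59, u) (Function('W')(u) = Add(u, -59) = Add(-59, u))
Add(Add(Mul(-60, Add(-4, Function('A')(3))), Function('W')(-4)), -16285) = Add(Add(Mul(-60, Add(-4, -1)), Add(-59, -4)), -16285) = Add(Add(Mul(-60, -5), -63), -16285) = Add(Add(300, -63), -16285) = Add(237, -16285) = -16048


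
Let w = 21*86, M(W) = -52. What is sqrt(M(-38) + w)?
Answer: sqrt(1754) ≈ 41.881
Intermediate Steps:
w = 1806
sqrt(M(-38) + w) = sqrt(-52 + 1806) = sqrt(1754)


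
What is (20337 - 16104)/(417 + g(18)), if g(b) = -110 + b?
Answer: 4233/325 ≈ 13.025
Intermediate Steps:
(20337 - 16104)/(417 + g(18)) = (20337 - 16104)/(417 + (-110 + 18)) = 4233/(417 - 92) = 4233/325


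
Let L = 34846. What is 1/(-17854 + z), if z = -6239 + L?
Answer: 1/10753 ≈ 9.2997e-5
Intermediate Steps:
z = 28607 (z = -6239 + 34846 = 28607)
1/(-17854 + z) = 1/(-17854 + 28607) = 1/10753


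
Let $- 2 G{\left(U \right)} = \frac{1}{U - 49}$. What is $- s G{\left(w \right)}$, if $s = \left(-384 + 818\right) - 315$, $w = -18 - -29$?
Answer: $- \frac{119}{76} \approx -1.5658$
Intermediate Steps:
$w = 11$ ($w = -18 + 29 = 11$)
$G{\left(U \right)} = - \frac{1}{2 \left(-49 + U\right)}$ ($G{\left(U \right)} = - \frac{1}{2 \left(U - 49\right)} = - \frac{1}{2 \left(-49 + U\right)}$)
$s = 119$ ($s = 434 - 315 = 119$)
$- s G{\left(w \right)} = \left(-1\right) 119 \left(- \frac{1}{-98 + 2 \cdot 11}\right) = - 119 \left(- \frac{1}{-98 + 22}\right) = - 119 \left(- \frac{1}{-76}\right) = - 119 \left(\left(-1\right) \left(- \frac{1}{76}\right)\right) = \left(-119\right) \frac{1}{76} = - \frac{119}{76}$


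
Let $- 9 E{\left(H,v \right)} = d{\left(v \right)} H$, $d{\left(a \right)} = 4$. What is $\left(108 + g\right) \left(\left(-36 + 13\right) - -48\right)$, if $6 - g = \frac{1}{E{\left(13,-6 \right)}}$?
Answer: $\frac{148425}{52} \approx 2854.3$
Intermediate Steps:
$E{\left(H,v \right)} = - \frac{4 H}{9}$
$g = \frac{321}{52}$ ($g = 6 - \frac{1}{\left(- \frac{4}{9}\right) 13} = 6 - \frac{1}{- \frac{52}{9}} = 6 - - \frac{9}{52} = 6 + \frac{9}{52} = \frac{321}{52} \approx 6.1731$)
$\left(108 + g\right) \left(\left(-36 + 13\right) - -48\right) = \left(108 + \frac{321}{52}\right) \left(\left(-36 + 13\right) - -48\right) = \frac{5937 \left(-23 + 48\right)}{52} = \frac{5937}{52} \cdot 25 = \frac{148425}{52}$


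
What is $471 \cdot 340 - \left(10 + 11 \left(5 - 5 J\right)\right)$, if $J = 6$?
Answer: $160405$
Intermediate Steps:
$471 \cdot 340 - \left(10 + 11 \left(5 - 5 J\right)\right) = 471 \cdot 340 - \left(10 + 11 \left(5 - 30\right)\right) = 160140 - \left(10 + 11 \left(5 - 30\right)\right) = 160140 - -265 = 160140 + \left(-10 + 275\right) = 160140 + 265 = 160405$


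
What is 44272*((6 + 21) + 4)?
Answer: 1372432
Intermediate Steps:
44272*((6 + 21) + 4) = 44272*(27 + 4) = 44272*31 = 1372432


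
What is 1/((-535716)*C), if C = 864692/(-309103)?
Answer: 309103/463229339472 ≈ 6.6728e-7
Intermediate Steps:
C = -864692/309103 (C = 864692*(-1/309103) = -864692/309103 ≈ -2.7974)
1/((-535716)*C) = 1/((-535716)*(-864692/309103)) = -1/535716*(-309103/864692) = 309103/463229339472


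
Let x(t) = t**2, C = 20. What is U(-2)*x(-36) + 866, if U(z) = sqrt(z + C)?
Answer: 866 + 3888*sqrt(2) ≈ 6364.5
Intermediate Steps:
U(z) = sqrt(20 + z) (U(z) = sqrt(z + 20) = sqrt(20 + z))
U(-2)*x(-36) + 866 = sqrt(20 - 2)*(-36)**2 + 866 = sqrt(18)*1296 + 866 = (3*sqrt(2))*1296 + 866 = 3888*sqrt(2) + 866 = 866 + 3888*sqrt(2)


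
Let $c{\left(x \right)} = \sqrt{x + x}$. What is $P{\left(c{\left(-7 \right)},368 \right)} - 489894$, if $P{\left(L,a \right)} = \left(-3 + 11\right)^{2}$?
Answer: $-489830$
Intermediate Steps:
$c{\left(x \right)} = \sqrt{2} \sqrt{x}$ ($c{\left(x \right)} = \sqrt{2 x} = \sqrt{2} \sqrt{x}$)
$P{\left(L,a \right)} = 64$ ($P{\left(L,a \right)} = 8^{2} = 64$)
$P{\left(c{\left(-7 \right)},368 \right)} - 489894 = 64 - 489894 = -489830$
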